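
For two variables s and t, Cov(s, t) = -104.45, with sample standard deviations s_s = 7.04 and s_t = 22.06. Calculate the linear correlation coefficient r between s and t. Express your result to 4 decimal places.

r = Cov(s,t) / (s_s · s_t) = -104.45 / (7.04 × 22.06)
  = -104.45 / 155.3024 ≈ -0.6726

-0.6726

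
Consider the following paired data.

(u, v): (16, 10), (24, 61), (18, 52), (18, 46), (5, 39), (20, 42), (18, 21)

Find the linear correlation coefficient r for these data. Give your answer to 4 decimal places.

n = 7, Σu = 119, Σv = 271, Σu² = 2229, Σv² = 12367, Σuv = 4801
nΣuv − ΣuΣv = 33607 − 32249 = 1358
nΣu² − (Σu)² = 15603 − 14161 = 1442; nΣv² − (Σv)² = 86569 − 73441 = 13128
r = 1358 / √(1442 × 13128) = 1358 / 4350.9282 ≈ 0.3121

0.3121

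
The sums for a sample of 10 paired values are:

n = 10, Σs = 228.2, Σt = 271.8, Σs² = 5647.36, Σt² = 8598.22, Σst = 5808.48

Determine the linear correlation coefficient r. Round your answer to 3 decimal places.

r = (nΣst − ΣsΣt) / √[(nΣs² − (Σs)²)(nΣt² − (Σt)²)]
Numerator: 10×5808.48 − 228.2×271.8 = -3939.96
Denominator: √[(56473.6 − 52075.24)(85982.2 − 73875.24)] = √[4398.36 × 12106.96] = 7297.3124
r = -3939.96 / 7297.3124 ≈ -0.540

-0.540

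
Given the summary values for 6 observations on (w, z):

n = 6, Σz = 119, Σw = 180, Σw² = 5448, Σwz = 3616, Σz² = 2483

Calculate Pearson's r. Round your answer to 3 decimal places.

r = (nΣwz − ΣwΣz) / √[(nΣw² − (Σw)²)(nΣz² − (Σz)²)]
Numerator: 6×3616 − 180×119 = 276
Denominator: √[(32688 − 32400)(14898 − 14161)] = √[288 × 737] = 460.7125
r = 276 / 460.7125 ≈ 0.599

0.599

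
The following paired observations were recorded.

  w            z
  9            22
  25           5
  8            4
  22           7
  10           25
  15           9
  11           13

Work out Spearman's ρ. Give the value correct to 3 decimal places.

-0.214

Rank w: 2, 7, 1, 6, 3, 5, 4
Rank z: 6, 2, 1, 3, 7, 4, 5
d = rank(w) − rank(z): -4, 5, 0, 3, -4, 1, -1; Σd² = 68
ρ = 1 − 6Σd² / [n(n²−1)] = 1 − 6×68 / (7×48) = 1 − 408/336 ≈ -0.214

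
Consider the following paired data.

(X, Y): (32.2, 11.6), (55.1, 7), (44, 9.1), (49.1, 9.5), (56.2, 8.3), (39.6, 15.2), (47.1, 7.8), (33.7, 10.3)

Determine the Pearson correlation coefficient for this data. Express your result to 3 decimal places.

n = 8, ΣX = 357, ΣY = 78.8, ΣX² = 16500.36, ΣY² = 823.48, ΣXY = 3408.94
nΣXY − ΣXΣY = 27271.52 − 28131.6 = -860.08
nΣX² − (ΣX)² = 132002.88 − 127449 = 4553.88; nΣY² − (ΣY)² = 6587.84 − 6209.44 = 378.4
r = -860.08 / √(4553.88 × 378.4) = -860.08 / 1312.7026 ≈ -0.655

-0.655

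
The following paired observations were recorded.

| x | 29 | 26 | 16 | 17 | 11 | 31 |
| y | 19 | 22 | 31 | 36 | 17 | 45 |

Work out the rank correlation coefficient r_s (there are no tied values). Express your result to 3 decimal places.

0.486

Rank x: 5, 4, 2, 3, 1, 6
Rank y: 2, 3, 4, 5, 1, 6
d = rank(x) − rank(y): 3, 1, -2, -2, 0, 0; Σd² = 18
ρ = 1 − 6Σd² / [n(n²−1)] = 1 − 6×18 / (6×35) = 1 − 108/210 ≈ 0.486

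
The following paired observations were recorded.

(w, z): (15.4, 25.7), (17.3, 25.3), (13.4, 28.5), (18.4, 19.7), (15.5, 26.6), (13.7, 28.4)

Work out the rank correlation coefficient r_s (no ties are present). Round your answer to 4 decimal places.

Rank w: 3, 5, 1, 6, 4, 2
Rank z: 3, 2, 6, 1, 4, 5
d = rank(w) − rank(z): 0, 3, -5, 5, 0, -3; Σd² = 68
ρ = 1 − 6Σd² / [n(n²−1)] = 1 − 6×68 / (6×35) = 1 − 408/210 ≈ -0.9429

-0.9429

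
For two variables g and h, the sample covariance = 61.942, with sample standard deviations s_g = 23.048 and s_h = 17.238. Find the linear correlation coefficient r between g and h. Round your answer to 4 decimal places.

r = Cov(g,h) / (s_g · s_h) = 61.942 / (23.048 × 17.238)
  = 61.942 / 397.3014 ≈ 0.1559

0.1559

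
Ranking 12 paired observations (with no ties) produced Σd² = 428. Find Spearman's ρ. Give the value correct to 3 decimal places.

-0.497

ρ = 1 − 6Σd² / [n(n²−1)] = 1 − 6×428 / (12×143)
  = 1 − 2568/1716 = 1 − 1.4965 ≈ -0.497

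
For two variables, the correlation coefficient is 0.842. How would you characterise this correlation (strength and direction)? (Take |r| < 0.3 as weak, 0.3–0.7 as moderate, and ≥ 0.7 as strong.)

strong positive

r = 0.842 > 0 so the relationship is positive.
|r| = 0.842, which falls in the strong range.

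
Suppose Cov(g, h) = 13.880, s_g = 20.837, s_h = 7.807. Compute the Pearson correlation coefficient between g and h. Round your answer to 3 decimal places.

0.085

r = Cov(g,h) / (s_g · s_h) = 13.880 / (20.837 × 7.807)
  = 13.880 / 162.6745 ≈ 0.085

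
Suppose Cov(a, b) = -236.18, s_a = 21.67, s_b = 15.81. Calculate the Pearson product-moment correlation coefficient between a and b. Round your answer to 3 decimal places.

-0.689

r = Cov(a,b) / (s_a · s_b) = -236.18 / (21.67 × 15.81)
  = -236.18 / 342.6027 ≈ -0.689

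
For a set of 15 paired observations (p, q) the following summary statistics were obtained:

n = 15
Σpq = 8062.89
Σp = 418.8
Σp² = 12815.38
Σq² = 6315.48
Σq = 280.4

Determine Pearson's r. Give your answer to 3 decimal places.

0.213

r = (nΣpq − ΣpΣq) / √[(nΣp² − (Σp)²)(nΣq² − (Σq)²)]
Numerator: 15×8062.89 − 418.8×280.4 = 3511.83
Denominator: √[(192230.7 − 175393.44)(94732.2 − 78624.16)] = √[16837.26 × 16108.04] = 16468.6143
r = 3511.83 / 16468.6143 ≈ 0.213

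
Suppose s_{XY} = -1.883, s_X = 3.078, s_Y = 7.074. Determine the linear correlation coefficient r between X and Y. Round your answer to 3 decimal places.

-0.086

r = Cov(X,Y) / (s_X · s_Y) = -1.883 / (3.078 × 7.074)
  = -1.883 / 21.7738 ≈ -0.086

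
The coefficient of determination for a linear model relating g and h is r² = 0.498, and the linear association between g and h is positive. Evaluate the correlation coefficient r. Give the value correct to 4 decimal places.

0.7057

|r| = √0.498 = 0.7057
The association is positive, so r = 0.7057.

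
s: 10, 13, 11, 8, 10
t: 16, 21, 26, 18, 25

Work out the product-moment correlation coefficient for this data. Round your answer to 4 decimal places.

n = 5, Σs = 52, Σt = 106, Σs² = 554, Σt² = 2322, Σst = 1113
nΣst − ΣsΣt = 5565 − 5512 = 53
nΣs² − (Σs)² = 2770 − 2704 = 66; nΣt² − (Σt)² = 11610 − 11236 = 374
r = 53 / √(66 × 374) = 53 / 157.1114 ≈ 0.3373

0.3373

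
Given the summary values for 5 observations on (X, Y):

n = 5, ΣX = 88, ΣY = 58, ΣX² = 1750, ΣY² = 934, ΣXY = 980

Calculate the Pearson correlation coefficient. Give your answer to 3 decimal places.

-0.178

r = (nΣXY − ΣXΣY) / √[(nΣX² − (ΣX)²)(nΣY² − (ΣY)²)]
Numerator: 5×980 − 88×58 = -204
Denominator: √[(8750 − 7744)(4670 − 3364)] = √[1006 × 1306] = 1146.2269
r = -204 / 1146.2269 ≈ -0.178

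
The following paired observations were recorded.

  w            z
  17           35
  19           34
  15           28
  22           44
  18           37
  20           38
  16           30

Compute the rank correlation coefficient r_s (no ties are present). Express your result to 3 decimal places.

0.893

Rank w: 3, 5, 1, 7, 4, 6, 2
Rank z: 4, 3, 1, 7, 5, 6, 2
d = rank(w) − rank(z): -1, 2, 0, 0, -1, 0, 0; Σd² = 6
ρ = 1 − 6Σd² / [n(n²−1)] = 1 − 6×6 / (7×48) = 1 − 36/336 ≈ 0.893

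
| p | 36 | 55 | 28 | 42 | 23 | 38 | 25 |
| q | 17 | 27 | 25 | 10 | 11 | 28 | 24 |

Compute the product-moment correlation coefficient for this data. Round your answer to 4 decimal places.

n = 7, Σp = 247, Σq = 142, Σp² = 9467, Σq² = 3224, Σpq = 5134
nΣpq − ΣpΣq = 35938 − 35074 = 864
nΣp² − (Σp)² = 66269 − 61009 = 5260; nΣq² − (Σq)² = 22568 − 20164 = 2404
r = 864 / √(5260 × 2404) = 864 / 3555.9865 ≈ 0.2430

0.2430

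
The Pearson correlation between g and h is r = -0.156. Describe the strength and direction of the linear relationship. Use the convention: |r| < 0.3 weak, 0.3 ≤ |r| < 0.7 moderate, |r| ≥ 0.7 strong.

weak negative

r = -0.156 < 0 so the relationship is negative.
|r| = 0.156, which falls in the weak range.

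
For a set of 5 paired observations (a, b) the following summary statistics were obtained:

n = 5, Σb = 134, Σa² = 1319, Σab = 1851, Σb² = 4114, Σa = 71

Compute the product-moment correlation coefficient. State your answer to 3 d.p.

-0.129

r = (nΣab − ΣaΣb) / √[(nΣa² − (Σa)²)(nΣb² − (Σb)²)]
Numerator: 5×1851 − 71×134 = -259
Denominator: √[(6595 − 5041)(20570 − 17956)] = √[1554 × 2614] = 2015.4791
r = -259 / 2015.4791 ≈ -0.129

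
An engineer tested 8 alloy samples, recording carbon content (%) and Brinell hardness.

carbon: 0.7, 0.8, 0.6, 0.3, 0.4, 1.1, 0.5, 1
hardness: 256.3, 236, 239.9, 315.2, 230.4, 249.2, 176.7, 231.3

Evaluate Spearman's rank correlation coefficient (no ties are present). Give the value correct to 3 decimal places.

Rank carbon: 5, 6, 4, 1, 2, 8, 3, 7
Rank hardness: 7, 4, 5, 8, 2, 6, 1, 3
d = rank(carbon) − rank(hardness): -2, 2, -1, -7, 0, 2, 2, 4; Σd² = 82
ρ = 1 − 6Σd² / [n(n²−1)] = 1 − 6×82 / (8×63) = 1 − 492/504 ≈ 0.024

0.024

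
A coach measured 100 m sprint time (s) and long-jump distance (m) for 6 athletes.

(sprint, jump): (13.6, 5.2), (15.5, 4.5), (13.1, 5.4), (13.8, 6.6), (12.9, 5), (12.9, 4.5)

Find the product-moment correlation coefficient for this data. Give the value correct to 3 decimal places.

-0.136

n = 6, Σx = 81.8, Σy = 31.2, Σx² = 1120.08, Σy² = 165.26, Σxy = 424.84
nΣxy − ΣxΣy = 2549.04 − 2552.16 = -3.12
nΣx² − (Σx)² = 6720.48 − 6691.24 = 29.24; nΣy² − (Σy)² = 991.56 − 973.44 = 18.12
r = -3.12 / √(29.24 × 18.12) = -3.12 / 23.0180 ≈ -0.136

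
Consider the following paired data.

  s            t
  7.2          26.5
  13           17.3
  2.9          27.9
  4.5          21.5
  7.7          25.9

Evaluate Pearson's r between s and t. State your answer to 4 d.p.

-0.7140

n = 5, Σs = 35.3, Σt = 119.1, Σs² = 308.79, Σt² = 2913.01, Σst = 792.79
nΣst − ΣsΣt = 3963.95 − 4204.23 = -240.28
nΣs² − (Σs)² = 1543.95 − 1246.09 = 297.86; nΣt² − (Σt)² = 14565.05 − 14184.81 = 380.24
r = -240.28 / √(297.86 × 380.24) = -240.28 / 336.5387 ≈ -0.7140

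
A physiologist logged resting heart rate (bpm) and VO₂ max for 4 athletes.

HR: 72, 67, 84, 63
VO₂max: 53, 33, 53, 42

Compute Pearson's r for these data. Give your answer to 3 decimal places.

0.694

n = 4, Σx = 286, Σy = 181, Σx² = 20698, Σy² = 8471, Σxy = 13125
nΣxy − ΣxΣy = 52500 − 51766 = 734
nΣx² − (Σx)² = 82792 − 81796 = 996; nΣy² − (Σy)² = 33884 − 32761 = 1123
r = 734 / √(996 × 1123) = 734 / 1057.5954 ≈ 0.694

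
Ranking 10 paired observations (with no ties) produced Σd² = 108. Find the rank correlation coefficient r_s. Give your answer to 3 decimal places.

0.345

ρ = 1 − 6Σd² / [n(n²−1)] = 1 − 6×108 / (10×99)
  = 1 − 648/990 = 1 − 0.6545 ≈ 0.345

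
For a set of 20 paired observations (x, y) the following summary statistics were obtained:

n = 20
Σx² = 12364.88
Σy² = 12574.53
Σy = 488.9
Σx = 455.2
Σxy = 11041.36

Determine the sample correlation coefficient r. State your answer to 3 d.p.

-0.077

r = (nΣxy − ΣxΣy) / √[(nΣx² − (Σx)²)(nΣy² − (Σy)²)]
Numerator: 20×11041.36 − 455.2×488.9 = -1720.08
Denominator: √[(247297.6 − 207207.04)(251490.6 − 239023.21)] = √[40090.56 × 12467.39] = 22356.7584
r = -1720.08 / 22356.7584 ≈ -0.077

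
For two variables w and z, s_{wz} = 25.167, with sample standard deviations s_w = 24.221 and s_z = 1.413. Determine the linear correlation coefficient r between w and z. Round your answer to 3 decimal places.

r = Cov(w,z) / (s_w · s_z) = 25.167 / (24.221 × 1.413)
  = 25.167 / 34.2243 ≈ 0.735

0.735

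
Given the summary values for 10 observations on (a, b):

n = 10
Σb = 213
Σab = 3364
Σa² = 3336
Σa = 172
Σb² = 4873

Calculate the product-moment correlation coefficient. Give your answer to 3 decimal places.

-0.841

r = (nΣab − ΣaΣb) / √[(nΣa² − (Σa)²)(nΣb² − (Σb)²)]
Numerator: 10×3364 − 172×213 = -2996
Denominator: √[(33360 − 29584)(48730 − 45369)] = √[3776 × 3361] = 3562.4621
r = -2996 / 3562.4621 ≈ -0.841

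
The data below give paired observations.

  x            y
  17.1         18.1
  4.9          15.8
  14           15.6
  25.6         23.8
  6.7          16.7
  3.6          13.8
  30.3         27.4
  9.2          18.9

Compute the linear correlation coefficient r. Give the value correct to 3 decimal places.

0.916

n = 8, Σx = 111.4, Σy = 150.1, Σx² = 2228.36, Σy² = 2964.35, Σxy = 2380.28
nΣxy − ΣxΣy = 19042.24 − 16721.14 = 2321.1
nΣx² − (Σx)² = 17826.88 − 12409.96 = 5416.92; nΣy² − (Σy)² = 23714.8 − 22530.01 = 1184.79
r = 2321.1 / √(5416.92 × 1184.79) = 2321.1 / 2533.3600 ≈ 0.916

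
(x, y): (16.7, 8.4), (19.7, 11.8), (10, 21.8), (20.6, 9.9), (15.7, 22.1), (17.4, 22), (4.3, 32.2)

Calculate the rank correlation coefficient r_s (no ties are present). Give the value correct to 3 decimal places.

Rank x: 4, 6, 2, 7, 3, 5, 1
Rank y: 1, 3, 4, 2, 6, 5, 7
d = rank(x) − rank(y): 3, 3, -2, 5, -3, 0, -6; Σd² = 92
ρ = 1 − 6Σd² / [n(n²−1)] = 1 − 6×92 / (7×48) = 1 − 552/336 ≈ -0.643

-0.643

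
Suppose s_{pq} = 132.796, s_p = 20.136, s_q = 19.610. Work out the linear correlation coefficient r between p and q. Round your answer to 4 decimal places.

r = Cov(p,q) / (s_p · s_q) = 132.796 / (20.136 × 19.610)
  = 132.796 / 394.8670 ≈ 0.3363

0.3363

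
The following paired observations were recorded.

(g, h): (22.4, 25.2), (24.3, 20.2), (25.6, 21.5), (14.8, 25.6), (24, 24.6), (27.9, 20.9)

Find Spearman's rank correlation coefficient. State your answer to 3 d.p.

-0.829

Rank g: 2, 4, 5, 1, 3, 6
Rank h: 5, 1, 3, 6, 4, 2
d = rank(g) − rank(h): -3, 3, 2, -5, -1, 4; Σd² = 64
ρ = 1 − 6Σd² / [n(n²−1)] = 1 − 6×64 / (6×35) = 1 − 384/210 ≈ -0.829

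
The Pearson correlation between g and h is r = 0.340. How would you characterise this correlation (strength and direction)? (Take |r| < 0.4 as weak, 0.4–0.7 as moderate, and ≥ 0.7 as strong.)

weak positive

r = 0.340 > 0 so the relationship is positive.
|r| = 0.340, which falls in the weak range.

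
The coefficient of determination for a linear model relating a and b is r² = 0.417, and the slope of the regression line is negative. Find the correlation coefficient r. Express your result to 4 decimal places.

-0.6458

|r| = √0.417 = 0.6458
The association is negative, so r = −0.6458.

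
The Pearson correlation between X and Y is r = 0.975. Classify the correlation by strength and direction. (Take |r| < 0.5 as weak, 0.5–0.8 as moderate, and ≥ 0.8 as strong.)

r = 0.975 > 0 so the relationship is positive.
|r| = 0.975, which falls in the strong range.

strong positive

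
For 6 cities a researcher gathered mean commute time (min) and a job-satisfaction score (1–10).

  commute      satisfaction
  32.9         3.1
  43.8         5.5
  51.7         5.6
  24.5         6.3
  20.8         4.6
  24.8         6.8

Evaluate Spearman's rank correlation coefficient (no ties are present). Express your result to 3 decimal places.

-0.029

Rank commute: 4, 5, 6, 2, 1, 3
Rank satisfaction: 1, 3, 4, 5, 2, 6
d = rank(commute) − rank(satisfaction): 3, 2, 2, -3, -1, -3; Σd² = 36
ρ = 1 − 6Σd² / [n(n²−1)] = 1 − 6×36 / (6×35) = 1 − 216/210 ≈ -0.029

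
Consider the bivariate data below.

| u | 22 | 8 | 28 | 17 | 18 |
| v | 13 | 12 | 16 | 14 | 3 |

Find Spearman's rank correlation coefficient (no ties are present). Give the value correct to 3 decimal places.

Rank u: 4, 1, 5, 2, 3
Rank v: 3, 2, 5, 4, 1
d = rank(u) − rank(v): 1, -1, 0, -2, 2; Σd² = 10
ρ = 1 − 6Σd² / [n(n²−1)] = 1 − 6×10 / (5×24) = 1 − 60/120 ≈ 0.500

0.500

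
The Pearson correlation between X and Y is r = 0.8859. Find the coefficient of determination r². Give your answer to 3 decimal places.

r² = (0.8859)² = 0.785

0.785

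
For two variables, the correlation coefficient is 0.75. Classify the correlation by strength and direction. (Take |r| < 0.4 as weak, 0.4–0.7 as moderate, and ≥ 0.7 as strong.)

strong positive

r = 0.75 > 0 so the relationship is positive.
|r| = 0.75, which falls in the strong range.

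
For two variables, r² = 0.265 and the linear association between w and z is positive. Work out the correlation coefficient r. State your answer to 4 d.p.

0.5148

|r| = √0.265 = 0.5148
The association is positive, so r = 0.5148.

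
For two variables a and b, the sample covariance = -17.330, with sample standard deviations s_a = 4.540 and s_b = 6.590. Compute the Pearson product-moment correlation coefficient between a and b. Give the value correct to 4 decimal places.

r = Cov(a,b) / (s_a · s_b) = -17.330 / (4.540 × 6.590)
  = -17.330 / 29.9186 ≈ -0.5792

-0.5792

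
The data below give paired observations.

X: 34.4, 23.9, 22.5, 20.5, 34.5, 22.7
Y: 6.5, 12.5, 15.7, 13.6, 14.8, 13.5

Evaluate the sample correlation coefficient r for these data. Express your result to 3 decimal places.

n = 6, ΣX = 158.5, ΣY = 76.6, ΣX² = 4386.61, ΣY² = 1031.24, ΣXY = 1971.45
nΣXY − ΣXΣY = 11828.7 − 12141.1 = -312.4
nΣX² − (ΣX)² = 26319.66 − 25122.25 = 1197.41; nΣY² − (ΣY)² = 6187.44 − 5867.56 = 319.88
r = -312.4 / √(1197.41 × 319.88) = -312.4 / 618.8922 ≈ -0.505

-0.505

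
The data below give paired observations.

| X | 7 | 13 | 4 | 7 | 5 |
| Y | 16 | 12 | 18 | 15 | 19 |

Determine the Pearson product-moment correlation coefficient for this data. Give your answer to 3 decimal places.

n = 5, ΣX = 36, ΣY = 80, ΣX² = 308, ΣY² = 1310, ΣXY = 540
nΣXY − ΣXΣY = 2700 − 2880 = -180
nΣX² − (ΣX)² = 1540 − 1296 = 244; nΣY² − (ΣY)² = 6550 − 6400 = 150
r = -180 / √(244 × 150) = -180 / 191.3113 ≈ -0.941

-0.941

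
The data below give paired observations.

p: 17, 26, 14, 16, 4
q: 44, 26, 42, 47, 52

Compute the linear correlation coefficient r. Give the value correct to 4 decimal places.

n = 5, Σp = 77, Σq = 211, Σp² = 1433, Σq² = 9289, Σpq = 2972
nΣpq − ΣpΣq = 14860 − 16247 = -1387
nΣp² − (Σp)² = 7165 − 5929 = 1236; nΣq² − (Σq)² = 46445 − 44521 = 1924
r = -1387 / √(1236 × 1924) = -1387 / 1542.0973 ≈ -0.8994

-0.8994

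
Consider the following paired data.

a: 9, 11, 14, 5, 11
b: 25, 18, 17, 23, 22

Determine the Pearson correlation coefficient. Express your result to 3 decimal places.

n = 5, Σa = 50, Σb = 105, Σa² = 544, Σb² = 2251, Σab = 1018
nΣab − ΣaΣb = 5090 − 5250 = -160
nΣa² − (Σa)² = 2720 − 2500 = 220; nΣb² − (Σb)² = 11255 − 11025 = 230
r = -160 / √(220 × 230) = -160 / 224.9444 ≈ -0.711

-0.711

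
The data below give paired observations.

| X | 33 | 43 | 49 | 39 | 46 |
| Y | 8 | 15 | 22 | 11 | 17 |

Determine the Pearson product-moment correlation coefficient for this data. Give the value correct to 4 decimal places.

0.9762

n = 5, ΣX = 210, ΣY = 73, ΣX² = 8976, ΣY² = 1183, ΣXY = 3198
nΣXY − ΣXΣY = 15990 − 15330 = 660
nΣX² − (ΣX)² = 44880 − 44100 = 780; nΣY² − (ΣY)² = 5915 − 5329 = 586
r = 660 / √(780 × 586) = 660 / 676.0769 ≈ 0.9762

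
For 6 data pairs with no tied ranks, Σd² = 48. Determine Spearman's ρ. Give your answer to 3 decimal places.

-0.371

ρ = 1 − 6Σd² / [n(n²−1)] = 1 − 6×48 / (6×35)
  = 1 − 288/210 = 1 − 1.3714 ≈ -0.371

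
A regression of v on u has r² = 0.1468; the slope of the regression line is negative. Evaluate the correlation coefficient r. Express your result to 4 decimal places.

-0.3831

|r| = √0.1468 = 0.3831
The association is negative, so r = −0.3831.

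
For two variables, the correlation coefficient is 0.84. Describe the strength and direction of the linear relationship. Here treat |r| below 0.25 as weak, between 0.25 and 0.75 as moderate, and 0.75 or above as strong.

r = 0.84 > 0 so the relationship is positive.
|r| = 0.84, which falls in the strong range.

strong positive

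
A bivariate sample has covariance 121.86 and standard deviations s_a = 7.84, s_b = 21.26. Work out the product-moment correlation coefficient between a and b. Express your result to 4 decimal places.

r = Cov(a,b) / (s_a · s_b) = 121.86 / (7.84 × 21.26)
  = 121.86 / 166.6784 ≈ 0.7311

0.7311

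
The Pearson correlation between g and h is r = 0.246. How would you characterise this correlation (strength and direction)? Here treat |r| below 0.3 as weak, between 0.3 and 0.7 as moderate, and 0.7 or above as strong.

weak positive

r = 0.246 > 0 so the relationship is positive.
|r| = 0.246, which falls in the weak range.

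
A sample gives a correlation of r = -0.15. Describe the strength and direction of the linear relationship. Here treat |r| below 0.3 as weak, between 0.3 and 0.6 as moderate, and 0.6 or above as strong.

weak negative

r = -0.15 < 0 so the relationship is negative.
|r| = 0.15, which falls in the weak range.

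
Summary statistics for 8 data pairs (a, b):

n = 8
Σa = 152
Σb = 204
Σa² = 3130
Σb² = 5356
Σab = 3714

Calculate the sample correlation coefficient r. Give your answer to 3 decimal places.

r = (nΣab − ΣaΣb) / √[(nΣa² − (Σa)²)(nΣb² − (Σb)²)]
Numerator: 8×3714 − 152×204 = -1296
Denominator: √[(25040 − 23104)(42848 − 41616)] = √[1936 × 1232] = 1544.3937
r = -1296 / 1544.3937 ≈ -0.839

-0.839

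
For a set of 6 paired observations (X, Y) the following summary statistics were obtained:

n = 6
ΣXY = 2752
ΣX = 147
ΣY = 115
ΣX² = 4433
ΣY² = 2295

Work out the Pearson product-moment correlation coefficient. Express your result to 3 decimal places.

r = (nΣXY − ΣXΣY) / √[(nΣX² − (ΣX)²)(nΣY² − (ΣY)²)]
Numerator: 6×2752 − 147×115 = -393
Denominator: √[(26598 − 21609)(13770 − 13225)] = √[4989 × 545] = 1648.9406
r = -393 / 1648.9406 ≈ -0.238

-0.238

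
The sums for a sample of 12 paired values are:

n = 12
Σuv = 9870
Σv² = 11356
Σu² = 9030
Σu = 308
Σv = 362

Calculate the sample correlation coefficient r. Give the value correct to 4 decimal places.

r = (nΣuv − ΣuΣv) / √[(nΣu² − (Σu)²)(nΣv² − (Σv)²)]
Numerator: 12×9870 − 308×362 = 6944
Denominator: √[(108360 − 94864)(136272 − 131044)] = √[13496 × 5228] = 8399.8267
r = 6944 / 8399.8267 ≈ 0.8267

0.8267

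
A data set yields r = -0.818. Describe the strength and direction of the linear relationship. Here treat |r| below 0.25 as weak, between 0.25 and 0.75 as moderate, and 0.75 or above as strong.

strong negative

r = -0.818 < 0 so the relationship is negative.
|r| = 0.818, which falls in the strong range.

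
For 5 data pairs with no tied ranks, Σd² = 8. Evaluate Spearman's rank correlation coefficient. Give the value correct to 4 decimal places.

0.6000

ρ = 1 − 6Σd² / [n(n²−1)] = 1 − 6×8 / (5×24)
  = 1 − 48/120 = 1 − 0.40000 ≈ 0.6000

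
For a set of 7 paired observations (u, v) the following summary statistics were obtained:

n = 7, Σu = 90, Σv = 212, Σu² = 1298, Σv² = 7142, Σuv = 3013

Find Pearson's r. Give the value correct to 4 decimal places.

r = (nΣuv − ΣuΣv) / √[(nΣu² − (Σu)²)(nΣv² − (Σv)²)]
Numerator: 7×3013 − 90×212 = 2011
Denominator: √[(9086 − 8100)(49994 − 44944)] = √[986 × 5050] = 2231.4345
r = 2011 / 2231.4345 ≈ 0.9012

0.9012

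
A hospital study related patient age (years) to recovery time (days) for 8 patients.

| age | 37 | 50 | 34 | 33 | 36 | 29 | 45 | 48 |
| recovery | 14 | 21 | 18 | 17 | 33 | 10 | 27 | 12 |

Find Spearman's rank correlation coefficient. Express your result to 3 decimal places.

Rank age: 5, 8, 3, 2, 4, 1, 6, 7
Rank recovery: 3, 6, 5, 4, 8, 1, 7, 2
d = rank(age) − rank(recovery): 2, 2, -2, -2, -4, 0, -1, 5; Σd² = 58
ρ = 1 − 6Σd² / [n(n²−1)] = 1 − 6×58 / (8×63) = 1 − 348/504 ≈ 0.310

0.310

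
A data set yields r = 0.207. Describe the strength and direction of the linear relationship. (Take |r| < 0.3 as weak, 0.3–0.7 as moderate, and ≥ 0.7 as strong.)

r = 0.207 > 0 so the relationship is positive.
|r| = 0.207, which falls in the weak range.

weak positive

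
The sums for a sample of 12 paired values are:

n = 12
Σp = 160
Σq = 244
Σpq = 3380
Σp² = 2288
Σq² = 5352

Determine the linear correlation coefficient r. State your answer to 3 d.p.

r = (nΣpq − ΣpΣq) / √[(nΣp² − (Σp)²)(nΣq² − (Σq)²)]
Numerator: 12×3380 − 160×244 = 1520
Denominator: √[(27456 − 25600)(64224 − 59536)] = √[1856 × 4688] = 2949.7335
r = 1520 / 2949.7335 ≈ 0.515

0.515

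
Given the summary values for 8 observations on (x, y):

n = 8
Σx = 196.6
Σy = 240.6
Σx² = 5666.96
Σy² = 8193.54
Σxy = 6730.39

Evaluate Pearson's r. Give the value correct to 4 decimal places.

r = (nΣxy − ΣxΣy) / √[(nΣx² − (Σx)²)(nΣy² − (Σy)²)]
Numerator: 8×6730.39 − 196.6×240.6 = 6541.16
Denominator: √[(45335.68 − 38651.56)(65548.32 − 57888.36)] = √[6684.12 × 7659.96] = 7155.4239
r = 6541.16 / 7155.4239 ≈ 0.9142

0.9142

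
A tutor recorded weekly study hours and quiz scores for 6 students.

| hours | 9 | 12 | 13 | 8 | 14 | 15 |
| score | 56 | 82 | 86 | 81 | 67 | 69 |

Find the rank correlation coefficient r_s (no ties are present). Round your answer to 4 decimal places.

-0.0286

Rank hours: 2, 3, 4, 1, 5, 6
Rank score: 1, 5, 6, 4, 2, 3
d = rank(hours) − rank(score): 1, -2, -2, -3, 3, 3; Σd² = 36
ρ = 1 − 6Σd² / [n(n²−1)] = 1 − 6×36 / (6×35) = 1 − 216/210 ≈ -0.0286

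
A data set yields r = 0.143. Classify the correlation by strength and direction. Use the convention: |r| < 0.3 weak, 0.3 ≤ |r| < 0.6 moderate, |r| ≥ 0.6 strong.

r = 0.143 > 0 so the relationship is positive.
|r| = 0.143, which falls in the weak range.

weak positive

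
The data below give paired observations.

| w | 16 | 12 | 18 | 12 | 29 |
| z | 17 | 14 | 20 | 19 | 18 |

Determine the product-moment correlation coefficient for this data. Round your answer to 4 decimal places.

0.2922

n = 5, Σw = 87, Σz = 88, Σw² = 1709, Σz² = 1570, Σwz = 1550
nΣwz − ΣwΣz = 7750 − 7656 = 94
nΣw² − (Σw)² = 8545 − 7569 = 976; nΣz² − (Σz)² = 7850 − 7744 = 106
r = 94 / √(976 × 106) = 94 / 321.6458 ≈ 0.2922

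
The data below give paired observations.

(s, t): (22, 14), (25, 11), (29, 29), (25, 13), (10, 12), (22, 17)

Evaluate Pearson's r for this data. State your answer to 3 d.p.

0.529

n = 6, Σs = 133, Σt = 96, Σs² = 3159, Σt² = 1760, Σst = 2243
nΣst − ΣsΣt = 13458 − 12768 = 690
nΣs² − (Σs)² = 18954 − 17689 = 1265; nΣt² − (Σt)² = 10560 − 9216 = 1344
r = 690 / √(1265 × 1344) = 690 / 1303.9018 ≈ 0.529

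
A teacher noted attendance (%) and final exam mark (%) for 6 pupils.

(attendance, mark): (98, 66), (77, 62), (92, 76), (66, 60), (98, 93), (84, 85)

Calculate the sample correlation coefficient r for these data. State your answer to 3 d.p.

n = 6, Σx = 515, Σy = 442, Σx² = 45013, Σy² = 33450, Σxy = 38448
nΣxy − ΣxΣy = 230688 − 227630 = 3058
nΣx² − (Σx)² = 270078 − 265225 = 4853; nΣy² − (Σy)² = 200700 − 195364 = 5336
r = 3058 / √(4853 × 5336) = 3058 / 5088.7727 ≈ 0.601

0.601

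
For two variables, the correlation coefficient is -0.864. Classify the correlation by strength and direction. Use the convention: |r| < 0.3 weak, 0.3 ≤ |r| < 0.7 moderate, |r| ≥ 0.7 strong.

r = -0.864 < 0 so the relationship is negative.
|r| = 0.864, which falls in the strong range.

strong negative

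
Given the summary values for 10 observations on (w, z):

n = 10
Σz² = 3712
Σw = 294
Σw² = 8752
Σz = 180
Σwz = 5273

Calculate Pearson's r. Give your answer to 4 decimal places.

r = (nΣwz − ΣwΣz) / √[(nΣw² − (Σw)²)(nΣz² − (Σz)²)]
Numerator: 10×5273 − 294×180 = -190
Denominator: √[(87520 − 86436)(37120 − 32400)] = √[1084 × 4720] = 2261.9637
r = -190 / 2261.9637 ≈ -0.0840

-0.0840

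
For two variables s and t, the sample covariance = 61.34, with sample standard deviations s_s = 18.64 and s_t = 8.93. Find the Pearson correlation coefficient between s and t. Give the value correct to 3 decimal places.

0.369

r = Cov(s,t) / (s_s · s_t) = 61.34 / (18.64 × 8.93)
  = 61.34 / 166.4552 ≈ 0.369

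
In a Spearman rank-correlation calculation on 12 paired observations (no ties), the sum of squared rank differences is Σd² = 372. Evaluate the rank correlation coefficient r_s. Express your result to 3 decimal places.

ρ = 1 − 6Σd² / [n(n²−1)] = 1 − 6×372 / (12×143)
  = 1 − 2232/1716 = 1 − 1.3007 ≈ -0.301

-0.301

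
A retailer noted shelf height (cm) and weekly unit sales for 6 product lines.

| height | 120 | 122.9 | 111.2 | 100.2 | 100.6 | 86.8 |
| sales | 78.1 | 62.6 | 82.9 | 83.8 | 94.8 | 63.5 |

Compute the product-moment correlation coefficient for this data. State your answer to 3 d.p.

-0.090

n = 6, Σx = 641.7, Σy = 465.7, Σx² = 69564.49, Σy² = 36932.51, Σxy = 49729.46
nΣxy − ΣxΣy = 298376.76 − 298839.69 = -462.93
nΣx² − (Σx)² = 417386.94 − 411778.89 = 5608.05; nΣy² − (Σy)² = 221595.06 − 216876.49 = 4718.57
r = -462.93 / √(5608.05 × 4718.57) = -462.93 / 5144.1206 ≈ -0.090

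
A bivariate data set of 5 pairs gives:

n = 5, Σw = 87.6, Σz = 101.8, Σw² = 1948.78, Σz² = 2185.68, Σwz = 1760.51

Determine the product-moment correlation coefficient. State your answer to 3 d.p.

r = (nΣwz − ΣwΣz) / √[(nΣw² − (Σw)²)(nΣz² − (Σz)²)]
Numerator: 5×1760.51 − 87.6×101.8 = -115.13
Denominator: √[(9743.9 − 7673.76)(10928.4 − 10363.24)] = √[2070.14 × 565.16] = 1081.6470
r = -115.13 / 1081.6470 ≈ -0.106

-0.106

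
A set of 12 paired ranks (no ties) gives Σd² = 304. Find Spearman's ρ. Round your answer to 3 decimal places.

ρ = 1 − 6Σd² / [n(n²−1)] = 1 − 6×304 / (12×143)
  = 1 − 1824/1716 = 1 − 1.0629 ≈ -0.063

-0.063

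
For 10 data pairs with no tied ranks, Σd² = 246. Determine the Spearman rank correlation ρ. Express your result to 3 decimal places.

-0.491

ρ = 1 − 6Σd² / [n(n²−1)] = 1 − 6×246 / (10×99)
  = 1 − 1476/990 = 1 − 1.4909 ≈ -0.491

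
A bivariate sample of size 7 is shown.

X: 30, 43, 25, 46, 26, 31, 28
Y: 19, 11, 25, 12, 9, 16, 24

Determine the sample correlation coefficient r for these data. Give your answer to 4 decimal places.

n = 7, ΣX = 229, ΣY = 116, ΣX² = 7911, ΣY² = 2164, ΣXY = 3622
nΣXY − ΣXΣY = 25354 − 26564 = -1210
nΣX² − (ΣX)² = 55377 − 52441 = 2936; nΣY² − (ΣY)² = 15148 − 13456 = 1692
r = -1210 / √(2936 × 1692) = -1210 / 2228.8365 ≈ -0.5429

-0.5429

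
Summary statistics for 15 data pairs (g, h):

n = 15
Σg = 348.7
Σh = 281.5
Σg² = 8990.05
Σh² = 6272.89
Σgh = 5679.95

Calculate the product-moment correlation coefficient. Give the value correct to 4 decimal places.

r = (nΣgh − ΣgΣh) / √[(nΣg² − (Σg)²)(nΣh² − (Σh)²)]
Numerator: 15×5679.95 − 348.7×281.5 = -12959.8
Denominator: √[(134850.75 − 121591.69)(94093.35 − 79242.25)] = √[13259.06 × 14851.1] = 14032.5203
r = -12959.8 / 14032.5203 ≈ -0.9236

-0.9236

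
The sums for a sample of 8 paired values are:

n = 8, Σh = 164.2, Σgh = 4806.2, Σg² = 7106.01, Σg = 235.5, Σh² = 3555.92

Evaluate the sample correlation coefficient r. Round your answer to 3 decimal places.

-0.153

r = (nΣgh − ΣgΣh) / √[(nΣg² − (Σg)²)(nΣh² − (Σh)²)]
Numerator: 8×4806.2 − 235.5×164.2 = -219.5
Denominator: √[(56848.08 − 55460.25)(28447.36 − 26961.64)] = √[1387.83 × 1485.72] = 1435.9411
r = -219.5 / 1435.9411 ≈ -0.153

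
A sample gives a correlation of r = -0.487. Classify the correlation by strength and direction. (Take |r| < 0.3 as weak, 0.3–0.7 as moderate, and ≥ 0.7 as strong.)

moderate negative

r = -0.487 < 0 so the relationship is negative.
|r| = 0.487, which falls in the moderate range.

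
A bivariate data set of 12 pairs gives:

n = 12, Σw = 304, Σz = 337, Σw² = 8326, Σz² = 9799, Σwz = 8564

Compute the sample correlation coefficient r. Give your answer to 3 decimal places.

0.058

r = (nΣwz − ΣwΣz) / √[(nΣw² − (Σw)²)(nΣz² − (Σz)²)]
Numerator: 12×8564 − 304×337 = 320
Denominator: √[(99912 − 92416)(117588 − 113569)] = √[7496 × 4019] = 5488.7543
r = 320 / 5488.7543 ≈ 0.058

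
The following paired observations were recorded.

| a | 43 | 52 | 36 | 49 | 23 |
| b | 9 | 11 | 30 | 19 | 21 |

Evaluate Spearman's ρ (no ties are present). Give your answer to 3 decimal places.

-0.600

Rank a: 3, 5, 2, 4, 1
Rank b: 1, 2, 5, 3, 4
d = rank(a) − rank(b): 2, 3, -3, 1, -3; Σd² = 32
ρ = 1 − 6Σd² / [n(n²−1)] = 1 − 6×32 / (5×24) = 1 − 192/120 ≈ -0.600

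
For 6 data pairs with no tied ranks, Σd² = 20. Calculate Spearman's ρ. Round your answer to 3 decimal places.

ρ = 1 − 6Σd² / [n(n²−1)] = 1 − 6×20 / (6×35)
  = 1 − 120/210 = 1 − 0.5714 ≈ 0.429

0.429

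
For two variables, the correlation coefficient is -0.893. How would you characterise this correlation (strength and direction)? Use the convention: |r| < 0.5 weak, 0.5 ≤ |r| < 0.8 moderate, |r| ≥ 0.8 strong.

r = -0.893 < 0 so the relationship is negative.
|r| = 0.893, which falls in the strong range.

strong negative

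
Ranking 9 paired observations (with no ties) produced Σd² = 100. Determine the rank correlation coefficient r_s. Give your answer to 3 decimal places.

0.167

ρ = 1 − 6Σd² / [n(n²−1)] = 1 − 6×100 / (9×80)
  = 1 − 600/720 = 1 − 0.8333 ≈ 0.167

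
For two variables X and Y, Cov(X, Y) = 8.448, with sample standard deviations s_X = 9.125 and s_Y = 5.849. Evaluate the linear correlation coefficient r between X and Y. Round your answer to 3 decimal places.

0.158

r = Cov(X,Y) / (s_X · s_Y) = 8.448 / (9.125 × 5.849)
  = 8.448 / 53.3721 ≈ 0.158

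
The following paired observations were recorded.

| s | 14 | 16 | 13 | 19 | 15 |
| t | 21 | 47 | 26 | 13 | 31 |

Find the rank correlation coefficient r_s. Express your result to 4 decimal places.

Rank s: 2, 4, 1, 5, 3
Rank t: 2, 5, 3, 1, 4
d = rank(s) − rank(t): 0, -1, -2, 4, -1; Σd² = 22
ρ = 1 − 6Σd² / [n(n²−1)] = 1 − 6×22 / (5×24) = 1 − 132/120 ≈ -0.1000

-0.1000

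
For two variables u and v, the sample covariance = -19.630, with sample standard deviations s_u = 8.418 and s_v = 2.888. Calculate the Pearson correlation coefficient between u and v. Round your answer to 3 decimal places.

r = Cov(u,v) / (s_u · s_v) = -19.630 / (8.418 × 2.888)
  = -19.630 / 24.3112 ≈ -0.807

-0.807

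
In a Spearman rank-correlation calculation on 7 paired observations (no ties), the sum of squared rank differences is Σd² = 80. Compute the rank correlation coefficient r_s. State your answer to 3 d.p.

ρ = 1 − 6Σd² / [n(n²−1)] = 1 − 6×80 / (7×48)
  = 1 − 480/336 = 1 − 1.4286 ≈ -0.429

-0.429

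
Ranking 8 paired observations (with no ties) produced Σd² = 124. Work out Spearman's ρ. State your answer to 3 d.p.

-0.476

ρ = 1 − 6Σd² / [n(n²−1)] = 1 − 6×124 / (8×63)
  = 1 − 744/504 = 1 − 1.4762 ≈ -0.476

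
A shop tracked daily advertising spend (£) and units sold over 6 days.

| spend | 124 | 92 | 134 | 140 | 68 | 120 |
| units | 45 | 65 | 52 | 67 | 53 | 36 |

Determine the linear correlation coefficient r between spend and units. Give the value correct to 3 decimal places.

-0.063

n = 6, Σx = 678, Σy = 318, Σx² = 80420, Σy² = 17548, Σxy = 35832
nΣxy − ΣxΣy = 214992 − 215604 = -612
nΣx² − (Σx)² = 482520 − 459684 = 22836; nΣy² − (Σy)² = 105288 − 101124 = 4164
r = -612 / √(22836 × 4164) = -612 / 9751.3642 ≈ -0.063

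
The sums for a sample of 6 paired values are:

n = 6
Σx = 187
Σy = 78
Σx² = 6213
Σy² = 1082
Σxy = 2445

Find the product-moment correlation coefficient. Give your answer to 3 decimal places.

0.087

r = (nΣxy − ΣxΣy) / √[(nΣx² − (Σx)²)(nΣy² − (Σy)²)]
Numerator: 6×2445 − 187×78 = 84
Denominator: √[(37278 − 34969)(6492 − 6084)] = √[2309 × 408] = 970.6039
r = 84 / 970.6039 ≈ 0.087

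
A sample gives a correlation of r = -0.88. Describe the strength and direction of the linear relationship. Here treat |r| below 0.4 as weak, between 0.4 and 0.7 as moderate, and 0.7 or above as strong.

strong negative

r = -0.88 < 0 so the relationship is negative.
|r| = 0.88, which falls in the strong range.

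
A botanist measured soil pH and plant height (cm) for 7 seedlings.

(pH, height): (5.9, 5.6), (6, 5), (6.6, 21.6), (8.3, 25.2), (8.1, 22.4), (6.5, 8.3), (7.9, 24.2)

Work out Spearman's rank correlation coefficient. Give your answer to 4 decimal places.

0.9286

Rank pH: 1, 2, 4, 7, 6, 3, 5
Rank height: 2, 1, 4, 7, 5, 3, 6
d = rank(pH) − rank(height): -1, 1, 0, 0, 1, 0, -1; Σd² = 4
ρ = 1 − 6Σd² / [n(n²−1)] = 1 − 6×4 / (7×48) = 1 − 24/336 ≈ 0.9286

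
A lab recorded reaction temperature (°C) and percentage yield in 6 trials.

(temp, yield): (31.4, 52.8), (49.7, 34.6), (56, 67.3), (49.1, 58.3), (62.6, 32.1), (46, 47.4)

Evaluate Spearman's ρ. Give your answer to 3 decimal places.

-0.257

Rank temp: 1, 4, 5, 3, 6, 2
Rank yield: 4, 2, 6, 5, 1, 3
d = rank(temp) − rank(yield): -3, 2, -1, -2, 5, -1; Σd² = 44
ρ = 1 − 6Σd² / [n(n²−1)] = 1 − 6×44 / (6×35) = 1 − 264/210 ≈ -0.257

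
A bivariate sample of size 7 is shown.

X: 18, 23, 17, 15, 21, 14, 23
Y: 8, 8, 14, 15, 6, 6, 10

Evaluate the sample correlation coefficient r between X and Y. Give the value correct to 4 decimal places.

n = 7, ΣX = 131, ΣY = 67, ΣX² = 2533, ΣY² = 721, ΣXY = 1231
nΣXY − ΣXΣY = 8617 − 8777 = -160
nΣX² − (ΣX)² = 17731 − 17161 = 570; nΣY² − (ΣY)² = 5047 − 4489 = 558
r = -160 / √(570 × 558) = -160 / 563.9681 ≈ -0.2837

-0.2837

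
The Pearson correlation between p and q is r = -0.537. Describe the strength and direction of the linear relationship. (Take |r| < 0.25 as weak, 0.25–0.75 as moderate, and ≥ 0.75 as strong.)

r = -0.537 < 0 so the relationship is negative.
|r| = 0.537, which falls in the moderate range.

moderate negative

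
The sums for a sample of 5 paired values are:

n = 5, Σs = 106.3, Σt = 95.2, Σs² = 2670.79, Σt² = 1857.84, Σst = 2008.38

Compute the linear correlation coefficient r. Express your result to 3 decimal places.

r = (nΣst − ΣsΣt) / √[(nΣs² − (Σs)²)(nΣt² − (Σt)²)]
Numerator: 5×2008.38 − 106.3×95.2 = -77.86
Denominator: √[(13353.95 − 11299.69)(9289.2 − 9063.04)] = √[2054.26 × 226.16] = 681.6094
r = -77.86 / 681.6094 ≈ -0.114

-0.114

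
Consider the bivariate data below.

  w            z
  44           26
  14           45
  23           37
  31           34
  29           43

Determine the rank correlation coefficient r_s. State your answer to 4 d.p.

Rank w: 5, 1, 2, 4, 3
Rank z: 1, 5, 3, 2, 4
d = rank(w) − rank(z): 4, -4, -1, 2, -1; Σd² = 38
ρ = 1 − 6Σd² / [n(n²−1)] = 1 − 6×38 / (5×24) = 1 − 228/120 ≈ -0.9000

-0.9000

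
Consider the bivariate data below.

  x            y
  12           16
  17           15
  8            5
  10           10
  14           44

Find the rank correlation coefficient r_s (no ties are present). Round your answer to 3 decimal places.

0.700

Rank x: 3, 5, 1, 2, 4
Rank y: 4, 3, 1, 2, 5
d = rank(x) − rank(y): -1, 2, 0, 0, -1; Σd² = 6
ρ = 1 − 6Σd² / [n(n²−1)] = 1 − 6×6 / (5×24) = 1 − 36/120 ≈ 0.700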